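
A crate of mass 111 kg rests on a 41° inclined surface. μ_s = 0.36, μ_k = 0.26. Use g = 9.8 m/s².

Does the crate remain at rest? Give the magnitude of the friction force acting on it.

N = m g cos θ = 821 N.
Down-slope weight component: m g sin θ = 714 N.
μ_s N = 296 N.
714 > 296 N, so it slides; kinetic friction f = μ_k N = 0.26×821 = 213 N.

f ≈ 213 N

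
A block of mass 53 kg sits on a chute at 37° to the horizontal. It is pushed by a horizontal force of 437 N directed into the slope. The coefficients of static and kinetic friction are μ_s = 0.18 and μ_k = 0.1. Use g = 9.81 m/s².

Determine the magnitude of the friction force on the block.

The horizontal push has a component P sin θ into the surface, so N = m g cos θ + P sin θ = 415.2 + 263 = 678.2 N.
Along the incline, the net driving force (taking up-slope positive) is P cos θ − m g sin θ = 349 − 312.9 = 36.1 N, so equilibrium requires friction f = -36.1 N (down-slope).
Maximum static friction: μ_s N = 0.18 × 678.2 = 122.1 N.
|f_req| = 36.1 ≤ 122.1 N → the block is in equilibrium; friction equals the required value.

f ≈ 36.1 N (down the incline)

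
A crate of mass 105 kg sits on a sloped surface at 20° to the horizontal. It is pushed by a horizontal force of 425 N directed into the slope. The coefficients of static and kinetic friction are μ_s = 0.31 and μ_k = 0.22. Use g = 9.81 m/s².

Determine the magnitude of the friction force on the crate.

The horizontal push has a component P sin θ into the surface, so N = m g cos θ + P sin θ = 967.9 + 145.4 = 1113 N.
Parallel to the incline: P cos θ − m g sin θ = 399.4 − 352.3 = 47.07 N; the friction needed to balance this is 47.07 N acting down the slope.
Maximum static friction: μ_s N = 0.31 × 1113 = 345.1 N.
|f_req| = 47.07 ≤ 345.1 N → the crate is in equilibrium; friction equals the required value.

f ≈ 47.1 N (down the incline)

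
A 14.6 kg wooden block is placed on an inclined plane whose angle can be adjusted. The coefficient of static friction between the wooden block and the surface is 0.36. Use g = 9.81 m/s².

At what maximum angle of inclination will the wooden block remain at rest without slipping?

At the slip threshold, m g sin θ = μ_s · m g cos θ, so tan θ = μ_s.
θ_max = arctan(0.36) = 19.8°.

θ_max ≈ 19.8°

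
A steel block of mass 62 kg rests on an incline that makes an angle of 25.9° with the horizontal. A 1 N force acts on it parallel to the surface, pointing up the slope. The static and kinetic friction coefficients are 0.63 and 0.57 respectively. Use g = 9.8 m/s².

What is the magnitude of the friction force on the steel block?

f ≈ 264 N (up the incline)

The normal reaction is N = m g cos θ = 546.6 N.
For equilibrium along the incline the friction force must supply f = m g sin θ − P = 265.4 − 1 = 264.4 N (positive meaning up-slope).
Static friction can supply at most μ_s N = 344.3 N.
Since |264.4| ≤ 344.3 N, static friction is sufficient; f equals the required value, not μ_s N.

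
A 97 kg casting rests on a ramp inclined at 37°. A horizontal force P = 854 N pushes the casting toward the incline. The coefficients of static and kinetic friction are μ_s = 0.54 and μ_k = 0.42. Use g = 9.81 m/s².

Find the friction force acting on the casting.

Resolve perpendicular to the incline: N = m g cos θ + P sin θ = 97×9.81×cos 37° + 854×sin 37° = 1274 N.
Along the incline, the net driving force (taking up-slope positive) is P cos θ − m g sin θ = 682 − 572.7 = 109.4 N, so equilibrium requires friction f = -109.4 N (down-slope).
The limit of static friction is μ_s N = 687.9 N.
|f_req| = 109.4 ≤ 687.9 N → the casting is in equilibrium; friction equals the required value.

f ≈ 109 N (down the incline)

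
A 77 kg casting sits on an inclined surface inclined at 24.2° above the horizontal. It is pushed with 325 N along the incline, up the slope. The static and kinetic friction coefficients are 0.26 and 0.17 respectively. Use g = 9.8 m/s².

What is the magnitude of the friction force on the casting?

The normal reaction is N = m g cos θ = 688.3 N.
Parallel to the incline, ΣF = 0 gives f = m g sin θ − P = 309.3 − 325 = -15.67 N (up-slope positive).
Maximum static friction available: μ_s N = 0.26 × 688.3 = 179 N.
Since |-15.67| ≤ 179 N, no slip — friction simply equals what equilibrium demands.

f ≈ 15.7 N (down the incline)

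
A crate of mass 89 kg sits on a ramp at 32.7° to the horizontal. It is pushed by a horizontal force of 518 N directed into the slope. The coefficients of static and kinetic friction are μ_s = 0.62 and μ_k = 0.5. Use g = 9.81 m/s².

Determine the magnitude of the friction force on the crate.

f ≈ 35.8 N (up the incline)

Resolve perpendicular to the incline: N = m g cos θ + P sin θ = 89×9.81×cos 32.7° + 518×sin 32.7° = 1015 N.
Along the incline, the net driving force (taking up-slope positive) is P cos θ − m g sin θ = 435.9 − 471.7 = -35.78 N, so equilibrium requires friction f = 35.78 N (up-slope).
Maximum static friction: μ_s N = 0.62 × 1015 = 629 N.
|f_req| = 35.78 ≤ 629 N → the crate is in equilibrium; friction equals the required value.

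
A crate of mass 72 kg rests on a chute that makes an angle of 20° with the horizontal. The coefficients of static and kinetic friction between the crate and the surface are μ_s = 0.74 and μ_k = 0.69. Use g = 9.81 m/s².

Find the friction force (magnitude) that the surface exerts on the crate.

Normal force: N = m g cos θ = 72 × 9.81 × cos 20° = 663.7 N.
Along the slope the weight component is m g sin θ = 241.6 N; friction must supply exactly this, acting up-slope.
Maximum static friction available: μ_s N = 0.74 × 663.7 = 491.2 N.
Since |241.6| ≤ 491.2 N, the crate remains in static equilibrium and friction takes exactly the required value.

f ≈ 242 N (up the incline)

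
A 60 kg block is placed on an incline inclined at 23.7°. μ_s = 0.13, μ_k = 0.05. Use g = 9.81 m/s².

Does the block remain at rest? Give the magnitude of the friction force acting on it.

N = m g cos θ = 539 N.
Down-slope weight component: m g sin θ = 237 N.
μ_s N = 70.1 N.
237 > 70.1 N, so it slides; kinetic friction f = μ_k N = 0.05×539 = 26.9 N.

f ≈ 26.9 N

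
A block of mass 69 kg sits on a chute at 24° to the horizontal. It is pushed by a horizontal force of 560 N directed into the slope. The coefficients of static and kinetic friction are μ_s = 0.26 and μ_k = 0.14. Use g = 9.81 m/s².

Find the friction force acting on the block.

The horizontal push has a component P sin θ into the surface, so N = m g cos θ + P sin θ = 618.4 + 227.8 = 846.1 N.
Along the incline, the net driving force (taking up-slope positive) is P cos θ − m g sin θ = 511.6 − 275.3 = 236.3 N, so equilibrium requires friction f = -236.3 N (down-slope).
The limit of static friction is μ_s N = 220 N.
|f_req| = 236.3 > 220 N → the block slides up the incline; f = μ_k N = 0.14 × 846.1 = 118 N.

f ≈ 118 N (down the incline)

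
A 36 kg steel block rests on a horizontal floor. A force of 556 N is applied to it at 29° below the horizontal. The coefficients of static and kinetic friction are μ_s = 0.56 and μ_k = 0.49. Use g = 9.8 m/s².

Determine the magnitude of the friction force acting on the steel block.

f ≈ 305 N

N = m g + P sin α = 352.8 + 556×sin 29° = 622.4 N.
For equilibrium, f = P cos α = 556×cos 29° = 486.3 N.
μ_s N = 0.56 × 622.4 = 348.5 N.
The required friction exceeds μ_s N, so the steel block moves and f = μ_k N = 305 N.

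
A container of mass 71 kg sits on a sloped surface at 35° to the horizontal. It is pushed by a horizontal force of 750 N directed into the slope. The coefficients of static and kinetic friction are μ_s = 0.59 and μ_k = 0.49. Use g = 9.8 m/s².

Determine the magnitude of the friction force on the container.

Normal direction: N = m g cos θ + P sin θ = 1000 N.
Along the incline, the net driving force (taking up-slope positive) is P cos θ − m g sin θ = 614.4 − 399.1 = 215.3 N, so equilibrium requires friction f = -215.3 N (down-slope).
Maximum static friction: μ_s N = 0.59 × 1000 = 590.1 N.
|f_req| = 215.3 ≤ 590.1 N → the container is in equilibrium; friction equals the required value.

f ≈ 215 N (down the incline)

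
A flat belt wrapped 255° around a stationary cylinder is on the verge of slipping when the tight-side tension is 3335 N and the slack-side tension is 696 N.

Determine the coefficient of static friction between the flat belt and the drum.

μ ≈ 0.352

T₂/T₁ = e^{μβ} → μ = ln(T₂/T₁)/β.
β = 255° = 4.451 rad.
μ = ln(3335/696)/4.451 = ln(4.792)/4.451 = 0.352.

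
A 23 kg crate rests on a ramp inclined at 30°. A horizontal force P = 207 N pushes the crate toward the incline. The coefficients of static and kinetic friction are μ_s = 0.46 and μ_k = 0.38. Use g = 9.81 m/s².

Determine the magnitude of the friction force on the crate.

Resolve perpendicular to the incline: N = m g cos θ + P sin θ = 23×9.81×cos 30° + 207×sin 30° = 298.9 N.
Parallel to the incline: P cos θ − m g sin θ = 179.3 − 112.8 = 66.45 N; the friction needed to balance this is 66.45 N acting down the slope.
The limit of static friction is μ_s N = 137.5 N.
|f_req| = 66.45 ≤ 137.5 N → the crate is in equilibrium; friction equals the required value.

f ≈ 66.5 N (down the incline)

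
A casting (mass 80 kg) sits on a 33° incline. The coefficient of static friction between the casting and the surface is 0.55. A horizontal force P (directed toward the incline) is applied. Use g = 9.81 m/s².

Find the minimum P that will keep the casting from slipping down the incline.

P_min ≈ 57.5 N

The casting tends to slide down (tan θ > μ_s), so at the point of impending slip friction acts up-slope at its limit: f = μ_s N.
Perpendicular to the incline: N = m g cos θ + P sin θ.
Along the incline: P cos θ + μ_s N = m g sin θ, i.e. P cos θ + μ_s (m g cos θ + P sin θ) = m g sin θ.
Solving, P (cos θ + μ_s sin θ) = m g (sin θ − μ_s cos θ), so P = 785×0.08337/1.138 = 57.5 N.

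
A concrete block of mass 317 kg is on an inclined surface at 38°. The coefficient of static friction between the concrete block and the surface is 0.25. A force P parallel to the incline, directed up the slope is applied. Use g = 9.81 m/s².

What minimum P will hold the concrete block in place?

The concrete block tends to slide down (tan θ > μ_s), so at the point of impending slip friction acts up-slope at its limit: f = μ_s N.
P is parallel to the surface, so N = m g cos θ = 2450 N.
Along the incline: P + μ_s N = m g sin θ, so P = 1910 − 0.25×2450 = 1300 N.

P_min ≈ 1300 N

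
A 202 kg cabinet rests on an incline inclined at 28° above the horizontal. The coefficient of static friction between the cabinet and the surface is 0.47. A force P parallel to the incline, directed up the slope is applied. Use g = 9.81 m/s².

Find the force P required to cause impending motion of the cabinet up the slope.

P ≈ 1750 N

At impending motion up the slope, friction acts down-slope at its limit: f = μ_s N.
P is parallel to the surface, so N = m g cos θ = 1750 N.
Along the incline: P = m g sin θ + μ_s N = 930 + 0.47×1750 = 1750 N.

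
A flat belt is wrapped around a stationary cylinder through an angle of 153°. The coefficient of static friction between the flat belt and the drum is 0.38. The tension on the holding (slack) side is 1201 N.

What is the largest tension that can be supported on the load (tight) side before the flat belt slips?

At impending slip the capstan equation gives T₂/T₁ = e^{μβ} with β in radians.
β = 153° × π/180 = 2.67 rad.
e^{μβ} = e^{0.38×2.67} = 2.759.
T₂ = T₁ · e^{μβ} = 1201 × 2.759 = 3310 N.

T_max ≈ 3310 N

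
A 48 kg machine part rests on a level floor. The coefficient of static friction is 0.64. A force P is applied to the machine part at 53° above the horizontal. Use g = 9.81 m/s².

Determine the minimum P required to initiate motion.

N = m g − P sin α (the pull lifts the machine part).
At impending slip, P cos α = μ_s N = μ_s (m g − P sin α).
Solving: P (cos α + μ_s sin α) = μ_s m g → P = 0.64×471/(cos 53° + 0.64 sin 53°) = 301/1.113 = 271 N.

P ≈ 271 N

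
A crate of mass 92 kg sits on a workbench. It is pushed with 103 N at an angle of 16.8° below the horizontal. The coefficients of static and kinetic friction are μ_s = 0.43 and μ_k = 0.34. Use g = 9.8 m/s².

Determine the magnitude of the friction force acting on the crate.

f ≈ 98.6 N

N = m g + P sin α = 901.6 + 103×sin 16.8° = 931.4 N.
Horizontally, friction must balance P cos α = 98.6 N.
μ_s N = 0.43 × 931.4 = 400.5 N.
98.6 ≤ 400.5 N → static; friction equals the required 98.6 N.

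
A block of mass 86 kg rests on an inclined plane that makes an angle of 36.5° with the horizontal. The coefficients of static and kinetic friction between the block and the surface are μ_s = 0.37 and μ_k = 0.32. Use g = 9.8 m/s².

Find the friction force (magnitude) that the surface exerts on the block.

f ≈ 217 N (up the incline)

Normal force: N = m g cos θ = 86 × 9.8 × cos 36.5° = 677.5 N.
Along the slope the weight component is m g sin θ = 501.3 N; friction must supply exactly this, acting up-slope.
The static-friction ceiling is μ_s N = 0.37 × 677.5 = 250.7 N.
Since |501.3| > 250.7 N, static friction cannot hold it; the block slides down the incline and kinetic friction applies: f = μ_k N = 0.32 × 677.5 = 217 N.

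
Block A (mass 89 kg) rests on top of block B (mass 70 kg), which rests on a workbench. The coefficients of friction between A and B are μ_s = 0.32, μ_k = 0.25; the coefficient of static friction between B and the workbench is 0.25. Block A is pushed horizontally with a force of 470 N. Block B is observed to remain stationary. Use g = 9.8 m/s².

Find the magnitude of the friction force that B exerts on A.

Normal force at the A–B interface: N₁ = m_A g = 872.2 N.
Maximum static friction on A from B: μ_s N₁ = 0.32×872.2 = 279.1 N.
P = 470 N exceeds that limit, so A slips over B and the interface friction becomes kinetic: f₁ = μ_k N₁ = 0.25×872.2 = 218 N.
By Newton's third law B feels 218 N forward from A. With B stationary, the floor's static friction on B balances it: f₂ = 218 N (well within μ_s(m_A+m_B)g = 389.6 N).

f ≈ 218 N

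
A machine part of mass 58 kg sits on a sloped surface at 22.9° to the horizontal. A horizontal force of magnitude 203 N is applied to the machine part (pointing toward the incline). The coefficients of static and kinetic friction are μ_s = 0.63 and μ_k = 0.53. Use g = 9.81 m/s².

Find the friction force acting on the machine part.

f ≈ 34.4 N (up the incline)

Resolve perpendicular to the incline: N = m g cos θ + P sin θ = 58×9.81×cos 22.9° + 203×sin 22.9° = 603.1 N.
Along the incline, the net driving force (taking up-slope positive) is P cos θ − m g sin θ = 187 − 221.4 = -34.4 N, so equilibrium requires friction f = 34.4 N (up-slope).
Maximum static friction: μ_s N = 0.63 × 603.1 = 380 N.
|f_req| = 34.4 ≤ 380 N → the machine part is in equilibrium; friction equals the required value.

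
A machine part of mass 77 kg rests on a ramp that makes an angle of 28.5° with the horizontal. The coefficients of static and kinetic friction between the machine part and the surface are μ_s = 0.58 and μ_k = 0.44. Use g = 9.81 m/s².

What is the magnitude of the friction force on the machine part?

The normal reaction is N = m g cos θ = 663.8 N.
For equilibrium along the incline, friction must balance the weight component: f = m g sin θ = 360.4 N up the slope.
Static friction can supply at most μ_s N = 385 N.
Since |360.4| ≤ 385 N, no slip — friction simply equals what equilibrium demands.

f ≈ 360 N (up the incline)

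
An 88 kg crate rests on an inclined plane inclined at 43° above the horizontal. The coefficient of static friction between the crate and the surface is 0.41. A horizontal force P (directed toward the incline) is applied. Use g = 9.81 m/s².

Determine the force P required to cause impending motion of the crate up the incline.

At impending motion up the slope, friction acts down-slope at its limit: f = μ_s N.
Perpendicular to the incline: N = m g cos θ + P sin θ.
Along the incline: P cos θ = m g sin θ + μ_s N = m g sin θ + μ_s (m g cos θ + P sin θ).
Solving, P (cos θ − μ_s sin θ) = m g (sin θ + μ_s cos θ), so P = 88×9.81×(sin 43° + 0.41 cos 43°)/(cos 43° − 0.41 sin 43°) = 863×0.9819/0.4517 = 1880 N.

P ≈ 1880 N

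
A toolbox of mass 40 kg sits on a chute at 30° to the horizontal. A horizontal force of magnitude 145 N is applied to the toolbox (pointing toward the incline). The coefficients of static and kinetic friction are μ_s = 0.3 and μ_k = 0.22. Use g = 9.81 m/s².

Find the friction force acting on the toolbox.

Resolve perpendicular to the incline: N = m g cos θ + P sin θ = 40×9.81×cos 30° + 145×sin 30° = 412.3 N.
Along the incline, the net driving force (taking up-slope positive) is P cos θ − m g sin θ = 125.6 − 196.2 = -70.63 N, so equilibrium requires friction f = 70.63 N (up-slope).
The limit of static friction is μ_s N = 123.7 N.
Since 70.63 N is within the 123.7 N limit, the toolbox stays put and friction is exactly 70.6 N.

f ≈ 70.6 N (up the incline)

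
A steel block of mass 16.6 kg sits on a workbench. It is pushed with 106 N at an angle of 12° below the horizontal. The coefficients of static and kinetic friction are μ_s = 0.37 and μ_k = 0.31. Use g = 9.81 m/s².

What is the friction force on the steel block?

f ≈ 57.3 N

Vertical equilibrium gives N = m g + P sin α = 184.9 N.
Horizontally, friction must balance P cos α = 103.7 N.
μ_s N = 0.37 × 184.9 = 68.41 N.
103.7 > 68.41 N → the steel block slides; f = μ_k N = 0.31×184.9 = 57.3 N.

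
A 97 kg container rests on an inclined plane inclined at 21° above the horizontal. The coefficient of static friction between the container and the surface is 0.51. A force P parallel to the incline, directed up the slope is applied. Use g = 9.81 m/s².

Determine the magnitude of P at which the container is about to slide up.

P ≈ 794 N

At impending motion up the slope, friction acts down-slope at its limit: f = μ_s N.
P is parallel to the surface, so N = m g cos θ = 888 N.
Along the incline: P = m g sin θ + μ_s N = 341 + 0.51×888 = 794 N.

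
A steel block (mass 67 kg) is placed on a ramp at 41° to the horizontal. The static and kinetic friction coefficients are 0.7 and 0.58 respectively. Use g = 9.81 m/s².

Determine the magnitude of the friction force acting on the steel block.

f ≈ 288 N (up the incline)

Normal force: N = m g cos θ = 67 × 9.81 × cos 41° = 496 N.
For equilibrium along the incline, friction must balance the weight component: f = m g sin θ = 431.2 N up the slope.
The static-friction ceiling is μ_s N = 0.7 × 496 = 347.2 N.
|431.2| exceeds 347.2 N, so the steel block slips down-slope; friction is kinetic, f = μ_k N = 0.58×496 = 288 N.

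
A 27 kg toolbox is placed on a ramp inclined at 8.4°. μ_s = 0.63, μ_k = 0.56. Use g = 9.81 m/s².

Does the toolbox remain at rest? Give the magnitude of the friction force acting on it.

N = m g cos θ = 262 N.
Down-slope weight component: m g sin θ = 38.7 N.
μ_s N = 165 N.
38.7 ≤ 165 N, so it stays put; friction = 38.7 N.

f ≈ 38.7 N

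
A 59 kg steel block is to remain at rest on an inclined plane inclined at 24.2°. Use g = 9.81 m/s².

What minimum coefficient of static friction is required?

At the slip threshold m g sin θ = μ_s m g cos θ, so μ_s,min = tan θ.
μ_s,min = tan 24.2° = 0.449.

μ_s,min ≈ 0.449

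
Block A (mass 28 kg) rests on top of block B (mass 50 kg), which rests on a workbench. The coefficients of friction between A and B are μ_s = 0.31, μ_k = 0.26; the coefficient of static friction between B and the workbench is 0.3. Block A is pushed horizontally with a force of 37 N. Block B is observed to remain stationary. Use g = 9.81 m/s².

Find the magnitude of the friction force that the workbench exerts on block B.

f ≈ 37 N

The normal force B exerts on A is simply A's weight, N₁ = 274.7 N.
Maximum static friction on A from B: μ_s N₁ = 0.31×274.7 = 85.15 N.
P = 37 N is within that limit, so A and B move together (both at rest); the A–B friction is simply f₁ = P = 37 N.
B experiences an equal 37 N forward from A (third law). B is in equilibrium, so the floor supplies f₂ = 37 N of static friction (limit μ_s(m_A+m_B)g = 229.6 N, not exceeded).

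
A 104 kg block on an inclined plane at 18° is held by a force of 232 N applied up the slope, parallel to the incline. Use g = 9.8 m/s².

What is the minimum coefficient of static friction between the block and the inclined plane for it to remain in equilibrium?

N = m g cos θ = 969.3 N.
Friction must make up the shortfall along the incline: f = m g sin θ − P = 315 − 232 = 82.95 N.
At the threshold f = μ_s N, so μ_s,min = 82.95/969.3 = 0.0856.

μ_s,min ≈ 0.0856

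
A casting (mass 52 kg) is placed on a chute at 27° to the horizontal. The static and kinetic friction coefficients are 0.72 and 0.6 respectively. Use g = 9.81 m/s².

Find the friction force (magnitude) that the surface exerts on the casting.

f ≈ 232 N (up the incline)

Normal force: N = m g cos θ = 52 × 9.81 × cos 27° = 454.5 N.
Along the slope the weight component is m g sin θ = 231.6 N; friction must supply exactly this, acting up-slope.
The static-friction ceiling is μ_s N = 0.72 × 454.5 = 327.3 N.
Since |231.6| ≤ 327.3 N, the casting remains in static equilibrium and friction takes exactly the required value.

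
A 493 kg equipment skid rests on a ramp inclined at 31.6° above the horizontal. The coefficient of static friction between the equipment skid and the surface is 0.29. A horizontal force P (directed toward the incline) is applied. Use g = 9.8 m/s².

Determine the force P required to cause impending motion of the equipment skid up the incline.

P ≈ 5320 N

At impending motion up the slope, friction acts down-slope at its limit: f = μ_s N.
Perpendicular to the incline: N = m g cos θ + P sin θ.
Along the incline: P cos θ = m g sin θ + μ_s N = m g sin θ + μ_s (m g cos θ + P sin θ).
Solving, P (cos θ − μ_s sin θ) = m g (sin θ + μ_s cos θ), so P = 493×9.8×(sin 31.6° + 0.29 cos 31.6°)/(cos 31.6° − 0.29 sin 31.6°) = 4830×0.771/0.6998 = 5320 N.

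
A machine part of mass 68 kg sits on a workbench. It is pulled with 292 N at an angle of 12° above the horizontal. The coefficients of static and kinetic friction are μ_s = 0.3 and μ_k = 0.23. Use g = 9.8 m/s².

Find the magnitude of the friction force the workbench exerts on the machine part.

f ≈ 139 N

N = m g − P sin α = 666.4 − 292×sin 12° = 605.7 N.
The horizontal driving force is P cos α = 285.6 N, so equilibrium needs friction f = 285.6 N.
The static-friction limit is μ_s N = 181.7 N.
285.6 > 181.7 N → the machine part slides; f = μ_k N = 0.23×605.7 = 139 N.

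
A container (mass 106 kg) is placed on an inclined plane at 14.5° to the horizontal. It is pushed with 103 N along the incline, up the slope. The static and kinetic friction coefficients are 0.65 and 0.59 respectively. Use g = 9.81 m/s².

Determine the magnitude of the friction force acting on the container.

Normal force: N = m g cos θ = 106 × 9.81 × cos 14.5° = 1007 N.
Parallel to the incline, ΣF = 0 gives f = m g sin θ − P = 260.4 − 103 = 157.4 N (up-slope positive).
Static friction can supply at most μ_s N = 654.4 N.
Since |157.4| ≤ 654.4 N, static friction is sufficient; f equals the required value, not μ_s N.

f ≈ 157 N (up the incline)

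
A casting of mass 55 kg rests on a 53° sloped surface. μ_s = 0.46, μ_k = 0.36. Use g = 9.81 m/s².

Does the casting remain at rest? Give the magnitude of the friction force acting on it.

f ≈ 117 N

N = m g cos θ = 325 N.
Down-slope weight component: m g sin θ = 431 N.
μ_s N = 149 N.
431 > 149 N, so it slides; kinetic friction f = μ_k N = 0.36×325 = 117 N.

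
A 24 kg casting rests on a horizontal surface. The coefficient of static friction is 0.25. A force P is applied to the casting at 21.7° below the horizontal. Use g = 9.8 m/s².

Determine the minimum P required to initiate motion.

N = m g + P sin α (the push presses the casting into the horizontal surface).
At impending slip, P cos α = μ_s N = μ_s (m g + P sin α).
Solving: P (cos α − μ_s sin α) = μ_s m g → P = 0.25×235/(cos 21.7° − 0.25 sin 21.7°) = 58.8/0.8367 = 70.3 N.

P ≈ 70.3 N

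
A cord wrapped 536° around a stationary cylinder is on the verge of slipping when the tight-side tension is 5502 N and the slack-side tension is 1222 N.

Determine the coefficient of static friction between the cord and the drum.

μ ≈ 0.161

T₂/T₁ = e^{μβ} → μ = ln(T₂/T₁)/β.
β = 536° = 9.355 rad.
μ = ln(5502/1222)/9.355 = ln(4.502)/9.355 = 0.161.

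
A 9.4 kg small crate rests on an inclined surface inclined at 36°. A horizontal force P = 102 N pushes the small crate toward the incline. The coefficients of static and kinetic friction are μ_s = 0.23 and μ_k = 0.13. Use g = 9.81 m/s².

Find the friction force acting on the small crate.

Resolve perpendicular to the incline: N = m g cos θ + P sin θ = 9.4×9.81×cos 36° + 102×sin 36° = 134.6 N.
Parallel to the incline: P cos θ − m g sin θ = 82.52 − 54.2 = 28.32 N; the friction needed to balance this is 28.32 N acting down the slope.
The limit of static friction is μ_s N = 30.95 N.
|f_req| = 28.32 ≤ 30.95 N → the small crate is in equilibrium; friction equals the required value.

f ≈ 28.3 N (down the incline)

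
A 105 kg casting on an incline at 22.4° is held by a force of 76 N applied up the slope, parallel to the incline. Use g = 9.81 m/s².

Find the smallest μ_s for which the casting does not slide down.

μ_s,min ≈ 0.332

N = m g cos θ = 952.3 N.
Friction must make up the shortfall along the incline: f = m g sin θ − P = 392.5 − 76 = 316.5 N.
At the threshold f = μ_s N, so μ_s,min = 316.5/952.3 = 0.332.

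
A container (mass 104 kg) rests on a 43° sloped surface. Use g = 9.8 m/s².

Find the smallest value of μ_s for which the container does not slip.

At the slip threshold m g sin θ = μ_s m g cos θ, so μ_s,min = tan θ.
μ_s,min = tan 43° = 0.933.

μ_s,min ≈ 0.933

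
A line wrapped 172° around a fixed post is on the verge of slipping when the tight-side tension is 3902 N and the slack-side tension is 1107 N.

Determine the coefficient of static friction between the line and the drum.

μ ≈ 0.42

T₂/T₁ = e^{μβ} → μ = ln(T₂/T₁)/β.
β = 172° = 3.002 rad.
μ = ln(3902/1107)/3.002 = ln(3.525)/3.002 = 0.42.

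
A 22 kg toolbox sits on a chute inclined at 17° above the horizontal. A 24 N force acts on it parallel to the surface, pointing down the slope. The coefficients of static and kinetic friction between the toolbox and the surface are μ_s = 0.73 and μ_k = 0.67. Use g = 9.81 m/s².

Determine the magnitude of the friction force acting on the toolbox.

The normal reaction is N = m g cos θ = 206.4 N.
Parallel to the incline, ΣF = 0 gives f = m g sin θ + P = 63.1 + 24 = 87.1 N (up-slope positive).
The static-friction ceiling is μ_s N = 0.73 × 206.4 = 150.7 N.
Since |87.1| ≤ 150.7 N, the toolbox remains in static equilibrium and friction takes exactly the required value.

f ≈ 87.1 N (up the incline)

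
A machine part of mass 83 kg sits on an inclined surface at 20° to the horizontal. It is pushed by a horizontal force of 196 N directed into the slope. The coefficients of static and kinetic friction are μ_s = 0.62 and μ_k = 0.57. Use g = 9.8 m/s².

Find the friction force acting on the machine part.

f ≈ 94 N (up the incline)

The horizontal push has a component P sin θ into the surface, so N = m g cos θ + P sin θ = 764.3 + 67.04 = 831.4 N.
Along the incline, the net driving force (taking up-slope positive) is P cos θ − m g sin θ = 184.2 − 278.2 = -94.02 N, so equilibrium requires friction f = 94.02 N (up-slope).
The limit of static friction is μ_s N = 515.5 N.
Since 94.02 N is within the 515.5 N limit, the machine part stays put and friction is exactly 94 N.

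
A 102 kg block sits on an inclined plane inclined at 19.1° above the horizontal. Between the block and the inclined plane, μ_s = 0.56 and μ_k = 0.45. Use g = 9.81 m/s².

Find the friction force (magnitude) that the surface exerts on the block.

f ≈ 327 N (up the incline)

Normal force: N = m g cos θ = 102 × 9.81 × cos 19.1° = 945.5 N.
Along the slope the weight component is m g sin θ = 327.4 N; friction must supply exactly this, acting up-slope.
Static friction can supply at most μ_s N = 529.5 N.
Since |327.4| ≤ 529.5 N, the block remains in static equilibrium and friction takes exactly the required value.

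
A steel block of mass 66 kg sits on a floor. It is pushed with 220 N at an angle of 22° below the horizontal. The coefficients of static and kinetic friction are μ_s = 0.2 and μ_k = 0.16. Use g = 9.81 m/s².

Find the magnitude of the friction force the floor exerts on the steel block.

f ≈ 117 N

Vertical equilibrium gives N = m g + P sin α = 729.9 N.
The horizontal driving force is P cos α = 204 N, so equilibrium needs friction f = 204 N.
μ_s N = 0.2 × 729.9 = 146 N.
204 > 146 N → the steel block slides; f = μ_k N = 0.16×729.9 = 117 N.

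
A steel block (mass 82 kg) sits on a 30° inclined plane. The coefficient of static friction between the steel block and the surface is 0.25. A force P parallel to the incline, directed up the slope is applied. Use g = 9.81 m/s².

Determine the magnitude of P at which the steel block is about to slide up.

P ≈ 576 N

At impending motion up the slope, friction acts down-slope at its limit: f = μ_s N.
P is parallel to the surface, so N = m g cos θ = 697 N.
Along the incline: P = m g sin θ + μ_s N = 402 + 0.25×697 = 576 N.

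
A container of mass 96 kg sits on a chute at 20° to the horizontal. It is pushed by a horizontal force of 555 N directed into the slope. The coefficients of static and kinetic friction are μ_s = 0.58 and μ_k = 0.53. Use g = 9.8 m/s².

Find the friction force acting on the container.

Resolve perpendicular to the incline: N = m g cos θ + P sin θ = 96×9.8×cos 20° + 555×sin 20° = 1074 N.
Parallel to the incline: P cos θ − m g sin θ = 521.5 − 321.8 = 199.8 N; the friction needed to balance this is 199.8 N acting down the slope.
The limit of static friction is μ_s N = 622.9 N.
Since 199.8 N is within the 622.9 N limit, the container stays put and friction is exactly 200 N.

f ≈ 200 N (down the incline)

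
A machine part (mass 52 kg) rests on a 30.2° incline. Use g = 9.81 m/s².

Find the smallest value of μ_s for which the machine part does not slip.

μ_s,min ≈ 0.582

At the slip threshold m g sin θ = μ_s m g cos θ, so μ_s,min = tan θ.
μ_s,min = tan 30.2° = 0.582.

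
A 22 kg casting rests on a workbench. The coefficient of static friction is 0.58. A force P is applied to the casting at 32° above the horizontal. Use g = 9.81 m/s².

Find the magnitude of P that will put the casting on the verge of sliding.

N = m g − P sin α (the pull lifts the casting).
At impending slip, P cos α = μ_s N = μ_s (m g − P sin α).
Solving: P (cos α + μ_s sin α) = μ_s m g → P = 0.58×216/(cos 32° + 0.58 sin 32°) = 125/1.155 = 108 N.

P ≈ 108 N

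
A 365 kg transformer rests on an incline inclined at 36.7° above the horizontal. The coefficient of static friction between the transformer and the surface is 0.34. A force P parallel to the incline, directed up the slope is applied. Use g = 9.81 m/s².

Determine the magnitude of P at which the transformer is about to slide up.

P ≈ 3120 N

At impending motion up the slope, friction acts down-slope at its limit: f = μ_s N.
P is parallel to the surface, so N = m g cos θ = 2870 N.
Along the incline: P = m g sin θ + μ_s N = 2140 + 0.34×2870 = 3120 N.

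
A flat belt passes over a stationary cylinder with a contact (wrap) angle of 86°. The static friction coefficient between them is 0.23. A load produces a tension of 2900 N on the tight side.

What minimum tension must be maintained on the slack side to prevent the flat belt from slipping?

T_min ≈ 2050 N

Capstan equation at impending slip: T_tight/T_slack = e^{μβ}.
β = 86° = 1.501 rad; e^{μβ} = e^{0.23×1.501} = 1.412.
T_slack = T_tight / e^{μβ} = 2900 / 1.412 = 2050 N.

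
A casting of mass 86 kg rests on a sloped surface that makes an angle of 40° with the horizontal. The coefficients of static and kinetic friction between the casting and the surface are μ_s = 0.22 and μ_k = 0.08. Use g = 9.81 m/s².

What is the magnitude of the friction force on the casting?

Perpendicular to the surface, N = m g cos θ = 86·9.81·cos 40° = 646.3 N.
For equilibrium along the incline, friction must balance the weight component: f = m g sin θ = 542.3 N up the slope.
Maximum static friction available: μ_s N = 0.22 × 646.3 = 142.2 N.
Since |542.3| > 142.2 N, static friction cannot hold it; the casting slides down the incline and kinetic friction applies: f = μ_k N = 0.08 × 646.3 = 51.7 N.

f ≈ 51.7 N (up the incline)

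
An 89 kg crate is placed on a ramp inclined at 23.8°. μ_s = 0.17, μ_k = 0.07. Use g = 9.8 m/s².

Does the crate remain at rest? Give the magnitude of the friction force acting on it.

N = m g cos θ = 798 N.
Down-slope weight component: m g sin θ = 352 N.
μ_s N = 136 N.
352 > 136 N, so it slides; kinetic friction f = μ_k N = 0.07×798 = 55.9 N.

f ≈ 55.9 N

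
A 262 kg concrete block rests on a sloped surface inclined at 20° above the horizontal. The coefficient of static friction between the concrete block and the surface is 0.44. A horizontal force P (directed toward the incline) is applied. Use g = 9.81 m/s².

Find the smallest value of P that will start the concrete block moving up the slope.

At impending motion up the slope, friction acts down-slope at its limit: f = μ_s N.
Perpendicular to the incline: N = m g cos θ + P sin θ.
Along the incline: P cos θ = m g sin θ + μ_s N = m g sin θ + μ_s (m g cos θ + P sin θ).
Solving, P (cos θ − μ_s sin θ) = m g (sin θ + μ_s cos θ), so P = 262×9.81×(sin 20° + 0.44 cos 20°)/(cos 20° − 0.44 sin 20°) = 2570×0.7555/0.7892 = 2460 N.

P ≈ 2460 N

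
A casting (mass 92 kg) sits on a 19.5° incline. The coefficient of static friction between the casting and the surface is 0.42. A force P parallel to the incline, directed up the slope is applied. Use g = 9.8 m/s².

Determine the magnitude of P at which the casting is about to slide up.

P ≈ 658 N

At impending motion up the slope, friction acts down-slope at its limit: f = μ_s N.
P is parallel to the surface, so N = m g cos θ = 850 N.
Along the incline: P = m g sin θ + μ_s N = 301 + 0.42×850 = 658 N.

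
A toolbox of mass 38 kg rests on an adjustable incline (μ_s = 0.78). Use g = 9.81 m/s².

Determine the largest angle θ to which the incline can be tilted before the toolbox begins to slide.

θ_max ≈ 38°

At the slip threshold, m g sin θ = μ_s · m g cos θ, so tan θ = μ_s.
θ_max = arctan(0.78) = 38°.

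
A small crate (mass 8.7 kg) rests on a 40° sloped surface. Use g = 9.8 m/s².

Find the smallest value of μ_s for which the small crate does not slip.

At the slip threshold m g sin θ = μ_s m g cos θ, so μ_s,min = tan θ.
μ_s,min = tan 40° = 0.839.

μ_s,min ≈ 0.839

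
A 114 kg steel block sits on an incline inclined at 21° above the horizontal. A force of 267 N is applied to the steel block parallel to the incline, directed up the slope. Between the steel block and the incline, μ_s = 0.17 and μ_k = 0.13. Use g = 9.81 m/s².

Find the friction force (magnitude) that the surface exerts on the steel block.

Normal force: N = m g cos θ = 114 × 9.81 × cos 21° = 1044 N.
The friction needed for equilibrium is m g sin θ − P = 400.8 − 267 = 133.8 N, measured positive up-slope.
Maximum static friction available: μ_s N = 0.17 × 1044 = 177.5 N.
Since |133.8| ≤ 177.5 N, no slip — friction simply equals what equilibrium demands.

f ≈ 134 N (up the incline)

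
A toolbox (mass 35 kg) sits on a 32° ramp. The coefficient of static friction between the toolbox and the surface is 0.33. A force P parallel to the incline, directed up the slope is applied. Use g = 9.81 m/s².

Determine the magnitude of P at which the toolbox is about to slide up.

P ≈ 278 N

At impending motion up the slope, friction acts down-slope at its limit: f = μ_s N.
P is parallel to the surface, so N = m g cos θ = 291 N.
Along the incline: P = m g sin θ + μ_s N = 182 + 0.33×291 = 278 N.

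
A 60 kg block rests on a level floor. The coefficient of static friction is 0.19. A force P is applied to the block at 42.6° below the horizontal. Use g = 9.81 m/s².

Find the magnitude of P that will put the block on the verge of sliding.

N = m g + P sin α (the push presses the block into the level floor).
At impending slip, P cos α = μ_s N = μ_s (m g + P sin α).
Solving: P (cos α − μ_s sin α) = μ_s m g → P = 0.19×589/(cos 42.6° − 0.19 sin 42.6°) = 112/0.6075 = 184 N.

P ≈ 184 N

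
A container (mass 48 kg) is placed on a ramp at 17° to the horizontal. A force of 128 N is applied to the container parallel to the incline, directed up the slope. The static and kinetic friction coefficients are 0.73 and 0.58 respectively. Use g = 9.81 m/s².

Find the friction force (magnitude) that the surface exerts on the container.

f ≈ 9.67 N (up the incline)

Perpendicular to the surface, N = m g cos θ = 48·9.81·cos 17° = 450.3 N.
For equilibrium along the incline the friction force must supply f = m g sin θ − P = 137.7 − 128 = 9.672 N (positive meaning up-slope).
Maximum static friction available: μ_s N = 0.73 × 450.3 = 328.7 N.
Since |9.672| ≤ 328.7 N, no slip — friction simply equals what equilibrium demands.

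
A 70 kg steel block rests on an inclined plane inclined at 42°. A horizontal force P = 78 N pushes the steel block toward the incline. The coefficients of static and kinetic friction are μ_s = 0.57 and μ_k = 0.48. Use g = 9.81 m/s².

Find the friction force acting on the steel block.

f ≈ 270 N (up the incline)

Resolve perpendicular to the incline: N = m g cos θ + P sin θ = 70×9.81×cos 42° + 78×sin 42° = 562.5 N.
Along the incline, the net driving force (taking up-slope positive) is P cos θ − m g sin θ = 57.97 − 459.5 = -401.5 N, so equilibrium requires friction f = 401.5 N (up-slope).
The limit of static friction is μ_s N = 320.6 N.
The required 401.5 N exceeds the static limit, so the steel block slides down-slope and f = μ_k N = 0.48×562.5 = 270 N.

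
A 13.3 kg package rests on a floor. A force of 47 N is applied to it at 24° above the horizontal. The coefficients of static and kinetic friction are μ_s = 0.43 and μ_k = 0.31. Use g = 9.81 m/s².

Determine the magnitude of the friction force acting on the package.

f ≈ 42.9 N

Vertical equilibrium gives N = m g − P sin α = 111.4 N.
The horizontal driving force is P cos α = 42.94 N, so equilibrium needs friction f = 42.94 N.
μ_s N = 0.43 × 111.4 = 47.88 N.
42.94 ≤ 47.88 N → static; friction equals the required 42.9 N.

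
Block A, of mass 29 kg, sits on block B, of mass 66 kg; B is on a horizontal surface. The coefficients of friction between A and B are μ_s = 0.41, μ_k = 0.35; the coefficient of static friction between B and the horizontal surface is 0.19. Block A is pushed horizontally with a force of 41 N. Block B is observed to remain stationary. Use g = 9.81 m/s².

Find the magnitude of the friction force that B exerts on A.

Between the blocks, N₁ = m_A g = 284.5 N.
Maximum static friction on A from B: μ_s N₁ = 0.41×284.5 = 116.6 N.
Since P = 41 N ≤ 116.6 N, A does not slip on B; friction on A equals P = 41 N.
By Newton's third law B feels 41 N forward from A. With B stationary, the floor's static friction on B balances it: f₂ = 41 N (well within μ_s(m_A+m_B)g = 177.1 N).

f ≈ 41 N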